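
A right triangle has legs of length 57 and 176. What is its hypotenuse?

c² = a² + b² = 57² + 176² = 3249 + 30976 = 34225
c = 185

185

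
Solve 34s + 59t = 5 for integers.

Step 1: Check solvability.
gcd(34, 59) = 1
Since 1 divides 5, solutions exist.

Step 2: Apply extended Euclidean algorithm to find gcd.
We find integers such that 34*x0 + 59*y0 = 1

Step 3: Scale the particular solution.
Multiply by 5/1 = 5:
s = -130, t = 75

Step 4: Verify.
34*(-130) + 59*(75) = 5 = 5 ✓

s = -130, t = 75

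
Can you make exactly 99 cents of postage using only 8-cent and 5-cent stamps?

We need non-negative x, y with 8x + 5y = 99.
gcd(8, 5) = 1 divides 99, so integer solutions exist.
Search for a non-negative one: x = 3 gives 5y = 99 - 24 = 75, so y = 15.
Check: 8·3 + 5·15 = 99 ✓

Yes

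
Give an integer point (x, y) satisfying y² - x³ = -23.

Try small integer x values and check whether x³ - 23 is a perfect square.
x = 3: x³ - 23 = 3³ - 23 = 27 - 23 = 4
Is 4 a perfect square? 2² = 4 ✓
So (x, y) = (3, -2) is a solution.

x = 3, y = -2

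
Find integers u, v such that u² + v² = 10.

We need to find integers u, v > 0 such that u² + v² = 10.
Trying u = 1: v² = 10 - 1² = 10 - 1 = 9
v = 3
Check: 1² + 3² = 1 + 9 = 10 ✓

10 = 1² + 3²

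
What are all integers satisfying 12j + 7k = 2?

Step 1: Compute gcd(12, 7) = 1.
Since 1 divides 2, solutions exist.

Step 2: Find a particular solution using extended Euclidean algorithm.
We get j₀ = 6, k₀ = -10.
Check: 12*6 + 7*-10 = 2 = 2 ✓

Step 3: Write the general solution.
j = 6 + (7/1)t = 6 + 7t
k = -10 - (12/1)t = -10 - 12t
for any integer t.

j = 6 + 7t, k = -10 - 12t for integer t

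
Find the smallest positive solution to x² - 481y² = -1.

We need x² = 481y² - 1. Try successive y:
y = 1: x² = 481·1² - 1 = 480, not a perfect square
y = 2: x² = 481·2² - 1 = 1923, not a perfect square
y = 3: x² = 481·3² - 1 = 4328, not a perfect square
...
y = 43961: x² = 481·43961² - 1 = 929565939600 = 964140² ✓
Check: 964140² - 481·43961² = 929565939600 - 929565939601 = -1 ✓

x = 964140, y = 43961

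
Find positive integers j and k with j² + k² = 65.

We need to find integers j, k > 0 such that j² + k² = 65.
Trying j = 1: k² = 65 - 1² = 65 - 1 = 64
k = 8
Check: 1² + 8² = 1 + 64 = 65 ✓

65 = 1² + 8²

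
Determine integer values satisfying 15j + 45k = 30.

Step 1: Check solvability.
gcd(15, 45) = 15
Since 15 divides 30, solutions exist.

Step 2: Apply extended Euclidean algorithm to find gcd.
We find integers such that 15*x0 + 45*y0 = 15

Step 3: Scale the particular solution.
Multiply by 30/15 = 2:
j = 2, k = 0

Step 4: Verify.
15*(2) + 45*(0) = 30 = 30 ✓

j = 2, k = 0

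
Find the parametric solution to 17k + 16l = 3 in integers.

Step 1: Compute gcd(17, 16) = 1.
Since 1 divides 3, solutions exist.

Step 2: Find a particular solution using extended Euclidean algorithm.
We get k₀ = 3, l₀ = -3.
Check: 17*3 + 16*-3 = 3 = 3 ✓

Step 3: Write the general solution.
k = 3 + (16/1)t = 3 + 16t
l = -3 - (17/1)t = -3 - 17t
for any integer t.

k = 3 + 16t, l = -3 - 17t for integer t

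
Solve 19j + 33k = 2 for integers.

Step 1: Check solvability.
gcd(19, 33) = 1
Since 1 divides 2, solutions exist.

Step 2: Apply extended Euclidean algorithm to find gcd.
We find integers such that 19*x0 + 33*y0 = 1

Step 3: Scale the particular solution.
Multiply by 2/1 = 2:
j = 14, k = -8

Step 4: Verify.
19*(14) + 33*(-8) = 2 = 2 ✓

j = 14, k = -8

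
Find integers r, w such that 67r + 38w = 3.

Step 1: Check solvability.
gcd(67, 38) = 1
Since 1 divides 3, solutions exist.

Step 2: Apply extended Euclidean algorithm to find gcd.
We find integers such that 67*x0 + 38*y0 = 1

Step 3: Scale the particular solution.
Multiply by 3/1 = 3:
r = -51, w = 90

Step 4: Verify.
67*(-51) + 38*(90) = 3 = 3 ✓

r = -51, w = 90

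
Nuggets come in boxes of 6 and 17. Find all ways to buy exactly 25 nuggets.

We need non-negative integers (x, y) with 6x + 17y = 25.
For each x in 0..4, check if 25 - 6x is a non-negative multiple of 17.
No x yields an integer y ≥ 0.

No solution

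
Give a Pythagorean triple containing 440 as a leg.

We need the other leg and hypotenuse such that 440² + x² = c².
Take x = 279, c = 521: 440² + 279² = 193600 + 77841 = 271441 = 521² ✓
Triple: (279, 440, 521)

(279, 440, 521)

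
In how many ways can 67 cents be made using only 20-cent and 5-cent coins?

We need non-negative integers (x, y) with 20x + 5y = 67.
For each x from 0 to 3, check if (67 - 20x) is a non-negative multiple of 5.
Solutions (x, y): none
Count: 0

0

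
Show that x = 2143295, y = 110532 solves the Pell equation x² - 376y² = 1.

Compute x² = 2143295² = 4593713457025
Compute 376y² = 376·110532² = 376·12217323024 = 4593713457024
x² - 376y² = 4593713457025 - 4593713457024 = 1
Since this equals 1, (2143295, 110532) is a solution.

Yes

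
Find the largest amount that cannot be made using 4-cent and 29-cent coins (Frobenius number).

For two coprime denominations a and b, the Frobenius number (largest value not representable as a non-negative combination) is ab - a - b.
Here gcd(4, 29) = 1, so they are coprime.
F(4, 29) = 4·29 - 4 - 29 = 116 - 33 = 83

83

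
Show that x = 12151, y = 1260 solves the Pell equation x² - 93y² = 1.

Compute x² = 12151² = 147646801
Compute 93y² = 93·1260² = 93·1587600 = 147646800
x² - 93y² = 147646801 - 147646800 = 1
Since this equals 1, (12151, 1260) is a solution.

Yes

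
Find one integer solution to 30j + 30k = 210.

Step 1: Check solvability.
gcd(30, 30) = 30
Since 30 divides 210, solutions exist.

Step 2: Apply extended Euclidean algorithm to find gcd.
We find integers such that 30*x0 + 30*y0 = 30

Step 3: Scale the particular solution.
Multiply by 210/30 = 7:
j = 0, k = 7

Step 4: Verify.
30*(0) + 30*(7) = 210 = 210 ✓

j = 0, k = 7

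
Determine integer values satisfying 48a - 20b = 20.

Step 1: Check solvability.
gcd(48, 20) = 4
Since 4 divides 20, solutions exist.

Step 2: Apply extended Euclidean algorithm to find gcd.
We find integers such that 48*x0 + 20*y0 = 4

Step 3: Scale the particular solution.
Multiply by 20/4 = 5:
a = -10, b = -25

Step 4: Verify.
48*(-10) - 20*(-25) = 20 = 20 ✓

a = -10, b = -25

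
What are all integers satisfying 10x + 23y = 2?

Step 1: Compute gcd(10, 23) = 1.
Since 1 divides 2, solutions exist.

Step 2: Find a particular solution using extended Euclidean algorithm.
We get x₀ = 14, y₀ = -6.
Check: 10*14 + 23*-6 = 2 = 2 ✓

Step 3: Write the general solution.
x = 14 + (23/1)t = 14 + 23t
y = -6 - (10/1)t = -6 - 10t
for any integer t.

x = 14 + 23t, y = -6 - 10t for integer t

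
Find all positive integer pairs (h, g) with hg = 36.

The positive divisors of 36 are: 1, 2, 3, 4, 6, 9, 12, 18, 36.
Each divisor d gives the pair (d, 36/d):
(1, 36), (2, 18), (3, 12), (4, 9), (6, 6), (9, 4), (12, 3), (18, 2), (36, 1)

(1, 36), (2, 18), (3, 12), (4, 9), (6, 6), (9, 4), (12, 3), (18, 2), (36, 1)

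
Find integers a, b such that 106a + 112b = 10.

Step 1: Check solvability.
gcd(106, 112) = 2
Since 2 divides 10, solutions exist.

Step 2: Apply extended Euclidean algorithm to find gcd.
We find integers such that 106*x0 + 112*y0 = 2

Step 3: Scale the particular solution.
Multiply by 10/2 = 5:
a = -95, b = 90

Step 4: Verify.
106*(-95) + 112*(90) = 10 = 10 ✓

a = -95, b = 90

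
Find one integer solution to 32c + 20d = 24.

Step 1: Check solvability.
gcd(32, 20) = 4
Since 4 divides 24, solutions exist.

Step 2: Apply extended Euclidean algorithm to find gcd.
We find integers such that 32*x0 + 20*y0 = 4

Step 3: Scale the particular solution.
Multiply by 24/4 = 6:
c = 12, d = -18

Step 4: Verify.
32*(12) + 20*(-18) = 24 = 24 ✓

c = 12, d = -18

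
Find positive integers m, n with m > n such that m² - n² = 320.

Factor: m² - n² = (m+n)(m-n) = 320.
We need two factors of 320 with the same parity.
Use m+n = 160 and m-n = 2 (product 160·2 = 320).
Adding: 2m = 162, so m = 81.
Subtracting: 2n = 158, so n = 79.
Check: 81² - 79² = 6561 - 6241 = 320 ✓

m = 81, n = 79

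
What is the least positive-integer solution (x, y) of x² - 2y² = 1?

We seek the smallest positive integers (x, y) with x² - 2y² = 1, i.e., x² = 2y² + 1.
Try successive y values:
y = 1: x² = 2·1² + 1 = 3, not a perfect square
y = 2: x² = 2·2² + 1 = 9, x = 3 ✓

Verify: 3² - 2·2² = 9 - 8 = 1 ✓

x = 3, y = 2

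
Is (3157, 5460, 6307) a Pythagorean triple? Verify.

Compute a² + b² = 3157² + 5460² = 9966649 + 29811600 = 39778249
Compute c² = 6307² = 39778249
Since 39778249 = 39778249, confirmed.

Yes, it is a Pythagorean triple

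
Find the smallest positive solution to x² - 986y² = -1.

We need x² = 986y² - 1. Try successive y:
y = 1: x² = 986·1² - 1 = 985, not a perfect square
y = 2: x² = 986·2² - 1 = 3943, not a perfect square
y = 3: x² = 986·3² - 1 = 8873, not a perfect square
...
y = 5: x² = 986·5² - 1 = 24649 = 157² ✓
Check: 157² - 986·5² = 24649 - 24650 = -1 ✓

x = 157, y = 5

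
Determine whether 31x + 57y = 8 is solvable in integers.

Step 1: Compute gcd(31, 57).
gcd(31, 57) = 1

Step 2: Check divisibility.
Does 1 divide 8? 8 = 1 x 8, so yes.

By the theorem on linear Diophantine equations, 31x + 57y = 8 has integer solutions if and only if gcd(31, 57) divides 8. Since 1 | 8, solutions exist.

Yes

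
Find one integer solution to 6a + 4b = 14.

Step 1: Check solvability.
gcd(6, 4) = 2
Since 2 divides 14, solutions exist.

Step 2: Apply extended Euclidean algorithm to find gcd.
We find integers such that 6*x0 + 4*y0 = 2

Step 3: Scale the particular solution.
Multiply by 14/2 = 7:
a = 7, b = -7

Step 4: Verify.
6*(7) + 4*(-7) = 14 = 14 ✓

a = 7, b = -7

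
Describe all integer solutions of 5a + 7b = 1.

Step 1: Compute gcd(5, 7) = 1.
Since 1 divides 1, solutions exist.

Step 2: Find a particular solution using extended Euclidean algorithm.
We get a₀ = 3, b₀ = -2.
Check: 5*3 + 7*-2 = 1 = 1 ✓

Step 3: Write the general solution.
a = 3 + (7/1)t = 3 + 7t
b = -2 - (5/1)t = -2 - 5t
for any integer t.

a = 3 + 7t, b = -2 - 5t for integer t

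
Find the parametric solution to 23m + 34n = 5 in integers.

Step 1: Compute gcd(23, 34) = 1.
Since 1 divides 5, solutions exist.

Step 2: Find a particular solution using extended Euclidean algorithm.
We get m₀ = 15, n₀ = -10.
Check: 23*15 + 34*-10 = 5 = 5 ✓

Step 3: Write the general solution.
m = 15 + (34/1)t = 15 + 34t
n = -10 - (23/1)t = -10 - 23t
for any integer t.

m = 15 + 34t, n = -10 - 23t for integer t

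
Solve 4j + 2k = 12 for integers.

Step 1: Check solvability.
gcd(4, 2) = 2
Since 2 divides 12, solutions exist.

Step 2: Apply extended Euclidean algorithm to find gcd.
We find integers such that 4*x0 + 2*y0 = 2

Step 3: Scale the particular solution.
Multiply by 12/2 = 6:
j = 0, k = 6

Step 4: Verify.
4*(0) + 2*(6) = 12 = 12 ✓

j = 0, k = 6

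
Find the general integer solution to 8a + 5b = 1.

Step 1: Compute gcd(8, 5) = 1.
Since 1 divides 1, solutions exist.

Step 2: Find a particular solution using extended Euclidean algorithm.
We get a₀ = 2, b₀ = -3.
Check: 8*2 + 5*-3 = 1 = 1 ✓

Step 3: Write the general solution.
a = 2 + (5/1)t = 2 + 5t
b = -3 - (8/1)t = -3 - 8t
for any integer t.

a = 2 + 5t, b = -3 - 8t for integer t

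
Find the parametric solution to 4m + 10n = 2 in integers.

Step 1: Compute gcd(4, 10) = 2.
Since 2 divides 2, solutions exist.

Step 2: Find a particular solution using extended Euclidean algorithm.
We get m₀ = -2, n₀ = 1.
Check: 4*-2 + 10*1 = 2 = 2 ✓

Step 3: Write the general solution.
m = -2 + (10/2)t = -2 + 5t
n = 1 - (4/2)t = 1 - 2t
for any integer t.

m = -2 + 5t, n = 1 - 2t for integer t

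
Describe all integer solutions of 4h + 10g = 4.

Step 1: Compute gcd(4, 10) = 2.
Since 2 divides 4, solutions exist.

Step 2: Find a particular solution using extended Euclidean algorithm.
We get h₀ = -4, g₀ = 2.
Check: 4*-4 + 10*2 = 4 = 4 ✓

Step 3: Write the general solution.
h = -4 + (10/2)t = -4 + 5t
g = 2 - (4/2)t = 2 - 2t
for any integer t.

h = -4 + 5t, g = 2 - 2t for integer t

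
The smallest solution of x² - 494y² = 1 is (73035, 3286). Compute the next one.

Solutions to x² - Dy² = 1 are generated by powers of (x₀ + y₀√D).
The next solution satisfies x₁ + y₁√494 = (x₀ + y₀√494)², giving:
x₁ = x₀² + 494y₀² = 73035² + 494·3286² = 5334111225 + 5334111224 = 10668222449
y₁ = 2x₀y₀ = 2·73035·3286 = 479986020

Verify: 10668222449² - 494·479986020² = 113810970221347557601 - 113810970221347557600 = 1 ✓

x = 10668222449, y = 479986020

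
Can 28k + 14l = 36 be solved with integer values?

Step 1: Compute gcd(28, 14).
gcd(28, 14) = 14

Step 2: Check divisibility.
Does 14 divide 36? 36 = 14 x 2 + 8, so no.

By the theorem on linear Diophantine equations, 28k + 14l = 36 has integer solutions if and only if gcd(28, 14) divides 36. Since 14 does not divide 36, no solutions exist.

No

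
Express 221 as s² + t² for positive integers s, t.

We need to find integers s, t > 0 such that s² + t² = 221.
Trying s = 5: t² = 221 - 5² = 221 - 25 = 196
t = 14
Check: 5² + 14² = 25 + 196 = 221 ✓

221 = 5² + 14²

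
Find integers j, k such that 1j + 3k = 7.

Step 1: Check solvability.
gcd(1, 3) = 1
Since 1 divides 7, solutions exist.

Step 2: Apply extended Euclidean algorithm to find gcd.
We find integers such that 1*x0 + 3*y0 = 1

Step 3: Scale the particular solution.
Multiply by 7/1 = 7:
j = 7, k = 0

Step 4: Verify.
1*(7) + 3*(0) = 7 = 7 ✓

j = 7, k = 0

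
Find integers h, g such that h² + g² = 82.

We need to find integers h, g > 0 such that h² + g² = 82.
Trying h = 1: g² = 82 - 1² = 82 - 1 = 81
g = 9
Check: 1² + 9² = 1 + 81 = 82 ✓

82 = 1² + 9²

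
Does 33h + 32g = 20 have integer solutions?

Step 1: Compute gcd(33, 32).
gcd(33, 32) = 1

Step 2: Check divisibility.
Does 1 divide 20? 20 = 1 x 20, so yes.

By the theorem on linear Diophantine equations, 33h + 32g = 20 has integer solutions if and only if gcd(33, 32) divides 20. Since 1 | 20, solutions exist.

Yes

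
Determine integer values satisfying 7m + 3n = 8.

Step 1: Check solvability.
gcd(7, 3) = 1
Since 1 divides 8, solutions exist.

Step 2: Apply extended Euclidean algorithm to find gcd.
We find integers such that 7*x0 + 3*y0 = 1

Step 3: Scale the particular solution.
Multiply by 8/1 = 8:
m = 8, n = -16

Step 4: Verify.
7*(8) + 3*(-16) = 8 = 8 ✓

m = 8, n = -16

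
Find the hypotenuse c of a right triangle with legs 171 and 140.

c² = a² + b² = 171² + 140² = 29241 + 19600 = 48841
c = 221

221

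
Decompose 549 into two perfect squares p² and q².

We need to find integers p, q > 0 such that p² + q² = 549.
Trying p = 15: q² = 549 - 15² = 549 - 225 = 324
q = 18
Check: 15² + 18² = 225 + 324 = 549 ✓

549 = 15² + 18²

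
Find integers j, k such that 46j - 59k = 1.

Step 1: Check solvability.
gcd(46, 59) = 1
Since 1 divides 1, solutions exist.

Step 2: Apply extended Euclidean algorithm to find gcd.
We find integers such that 46*x0 + 59*y0 = 1

Step 3: Scale the particular solution.
Multiply by 1/1 = 1:
j = 9, k = 7

Step 4: Verify.
46*(9) - 59*(7) = 1 = 1 ✓

j = 9, k = 7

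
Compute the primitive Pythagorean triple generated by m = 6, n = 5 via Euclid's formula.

a = m² - n² = 36 - 25 = 11
b = 2mn = 2·6·5 = 60
c = m² + n² = 36 + 25 = 61
Verify: 11² + 60² = 121 + 3600 = 3721 = 61² ✓

(11, 60, 61)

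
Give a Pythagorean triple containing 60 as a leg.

We need the other leg and hypotenuse such that 60² + x² = c².
Take x = 448, c = 452: 60² + 448² = 3600 + 200704 = 204304 = 452² ✓
Triple: (60, 448, 452)

(60, 448, 452)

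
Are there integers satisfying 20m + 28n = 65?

Step 1: Compute gcd(20, 28).
gcd(20, 28) = 4

Step 2: Check divisibility.
Does 4 divide 65? 65 = 4 x 16 + 1, so no.

By the theorem on linear Diophantine equations, 20m + 28n = 65 has integer solutions if and only if gcd(20, 28) divides 65. Since 4 does not divide 65, no solutions exist.

No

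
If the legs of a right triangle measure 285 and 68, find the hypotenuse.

c² = a² + b² = 285² + 68² = 81225 + 4624 = 85849
c = 293

293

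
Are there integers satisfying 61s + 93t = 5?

Step 1: Compute gcd(61, 93).
gcd(61, 93) = 1

Step 2: Check divisibility.
Does 1 divide 5? 5 = 1 x 5, so yes.

By the theorem on linear Diophantine equations, 61s + 93t = 5 has integer solutions if and only if gcd(61, 93) divides 5. Since 1 | 5, solutions exist.

Yes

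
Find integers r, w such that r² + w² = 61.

We need to find integers r, w > 0 such that r² + w² = 61.
Trying r = 5: w² = 61 - 5² = 61 - 25 = 36
w = 6
Check: 5² + 6² = 25 + 36 = 61 ✓

61 = 5² + 6²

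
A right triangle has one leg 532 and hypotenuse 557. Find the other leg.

a² = c² - b² = 310249 - 283024 = 27225
a = 165

165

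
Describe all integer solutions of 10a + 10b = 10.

Step 1: Compute gcd(10, 10) = 10.
Since 10 divides 10, solutions exist.

Step 2: Find a particular solution using extended Euclidean algorithm.
We get a₀ = 0, b₀ = 1.
Check: 10*0 + 10*1 = 10 = 10 ✓

Step 3: Write the general solution.
a = 0 + (10/10)t = 0 + 1t
b = 1 - (10/10)t = 1 - 1t
for any integer t.

a = 0 + 1t, b = 1 - 1t for integer t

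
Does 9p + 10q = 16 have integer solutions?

Step 1: Compute gcd(9, 10).
gcd(9, 10) = 1

Step 2: Check divisibility.
Does 1 divide 16? 16 = 1 x 16, so yes.

By the theorem on linear Diophantine equations, 9p + 10q = 16 has integer solutions if and only if gcd(9, 10) divides 16. Since 1 | 16, solutions exist.

Yes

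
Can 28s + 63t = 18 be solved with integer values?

Step 1: Compute gcd(28, 63).
gcd(28, 63) = 7

Step 2: Check divisibility.
Does 7 divide 18? 18 = 7 x 2 + 4, so no.

By the theorem on linear Diophantine equations, 28s + 63t = 18 has integer solutions if and only if gcd(28, 63) divides 18. Since 7 does not divide 18, no solutions exist.

No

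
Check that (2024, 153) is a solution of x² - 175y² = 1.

Compute x² = 2024² = 4096576
Compute 175y² = 175·153² = 175·23409 = 4096575
x² - 175y² = 4096576 - 4096575 = 1
Since this equals 1, (2024, 153) is a solution.

Yes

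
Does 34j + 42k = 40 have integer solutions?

Step 1: Compute gcd(34, 42).
gcd(34, 42) = 2

Step 2: Check divisibility.
Does 2 divide 40? 40 = 2 x 20, so yes.

By the theorem on linear Diophantine equations, 34j + 42k = 40 has integer solutions if and only if gcd(34, 42) divides 40. Since 2 | 40, solutions exist.

Yes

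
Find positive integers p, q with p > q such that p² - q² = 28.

Factor: p² - q² = (p+q)(p-q) = 28.
We need two factors of 28 with the same parity.
Use p+q = 14 and p-q = 2 (product 14·2 = 28).
Adding: 2p = 16, so p = 8.
Subtracting: 2q = 12, so q = 6.
Check: 8² - 6² = 64 - 36 = 28 ✓

p = 8, q = 6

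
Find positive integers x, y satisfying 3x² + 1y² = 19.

Try small values of x and check whether (19 - 3x²)/1 is a perfect square.
x = 1: 3·1² = 3, so 1y² = 19 - 3 = 16, giving y² = 16, y = 4.
Check: 3·1² + 1·4² = 3 + 16 = 19 ✓

x = 1, y = 4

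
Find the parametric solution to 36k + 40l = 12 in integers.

Step 1: Compute gcd(36, 40) = 4.
Since 4 divides 12, solutions exist.

Step 2: Find a particular solution using extended Euclidean algorithm.
We get k₀ = -3, l₀ = 3.
Check: 36*-3 + 40*3 = 12 = 12 ✓

Step 3: Write the general solution.
k = -3 + (40/4)t = -3 + 10t
l = 3 - (36/4)t = 3 - 9t
for any integer t.

k = -3 + 10t, l = 3 - 9t for integer t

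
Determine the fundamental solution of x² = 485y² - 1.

We need x² = 485y² - 1. Try successive y:
y = 1: x² = 485·1² - 1 = 484 = 22² ✓
Check: 22² - 485·1² = 484 - 485 = -1 ✓

x = 22, y = 1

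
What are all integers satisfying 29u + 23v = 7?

Step 1: Compute gcd(29, 23) = 1.
Since 1 divides 7, solutions exist.

Step 2: Find a particular solution using extended Euclidean algorithm.
We get u₀ = 28, v₀ = -35.
Check: 29*28 + 23*-35 = 7 = 7 ✓

Step 3: Write the general solution.
u = 28 + (23/1)t = 28 + 23t
v = -35 - (29/1)t = -35 - 29t
for any integer t.

u = 28 + 23t, v = -35 - 29t for integer t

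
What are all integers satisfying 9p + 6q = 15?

Step 1: Compute gcd(9, 6) = 3.
Since 3 divides 15, solutions exist.

Step 2: Find a particular solution using extended Euclidean algorithm.
We get p₀ = 5, q₀ = -5.
Check: 9*5 + 6*-5 = 15 = 15 ✓

Step 3: Write the general solution.
p = 5 + (6/3)t = 5 + 2t
q = -5 - (9/3)t = -5 - 3t
for any integer t.

p = 5 + 2t, q = -5 - 3t for integer t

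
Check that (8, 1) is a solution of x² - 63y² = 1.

Compute x² = 8² = 64
Compute 63y² = 63·1² = 63·1 = 63
x² - 63y² = 64 - 63 = 1
Since this equals 1, (8, 1) is a solution.

Yes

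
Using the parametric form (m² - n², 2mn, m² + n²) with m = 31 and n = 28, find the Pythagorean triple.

a = m² - n² = 961 - 784 = 177
b = 2mn = 2·31·28 = 1736
c = m² + n² = 961 + 784 = 1745
Verify: 177² + 1736² = 31329 + 3013696 = 3045025 = 1745² ✓

(177, 1736, 1745)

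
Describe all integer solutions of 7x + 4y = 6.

Step 1: Compute gcd(7, 4) = 1.
Since 1 divides 6, solutions exist.

Step 2: Find a particular solution using extended Euclidean algorithm.
We get x₀ = -6, y₀ = 12.
Check: 7*-6 + 4*12 = 6 = 6 ✓

Step 3: Write the general solution.
x = -6 + (4/1)t = -6 + 4t
y = 12 - (7/1)t = 12 - 7t
for any integer t.

x = -6 + 4t, y = 12 - 7t for integer t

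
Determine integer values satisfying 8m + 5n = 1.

Step 1: Check solvability.
gcd(8, 5) = 1
Since 1 divides 1, solutions exist.

Step 2: Apply extended Euclidean algorithm to find gcd.
We find integers such that 8*x0 + 5*y0 = 1

Step 3: Scale the particular solution.
Multiply by 1/1 = 1:
m = 2, n = -3

Step 4: Verify.
8*(2) + 5*(-3) = 1 = 1 ✓

m = 2, n = -3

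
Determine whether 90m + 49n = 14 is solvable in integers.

Step 1: Compute gcd(90, 49).
gcd(90, 49) = 1

Step 2: Check divisibility.
Does 1 divide 14? 14 = 1 x 14, so yes.

By the theorem on linear Diophantine equations, 90m + 49n = 14 has integer solutions if and only if gcd(90, 49) divides 14. Since 1 | 14, solutions exist.

Yes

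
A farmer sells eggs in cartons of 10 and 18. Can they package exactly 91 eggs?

We need non-negative a, b with 10a + 18b = 91.
gcd(10, 18) = 2, and 2 does not divide 91.
No integer solutions exist.

No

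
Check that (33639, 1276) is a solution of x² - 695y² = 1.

Compute x² = 33639² = 1131582321
Compute 695y² = 695·1276² = 695·1628176 = 1131582320
x² - 695y² = 1131582321 - 1131582320 = 1
Since this equals 1, (33639, 1276) is a solution.

Yes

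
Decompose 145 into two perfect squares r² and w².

We need to find integers r, w > 0 such that r² + w² = 145.
Trying r = 1: w² = 145 - 1² = 145 - 1 = 144
w = 12
Check: 1² + 12² = 1 + 144 = 145 ✓

145 = 1² + 12²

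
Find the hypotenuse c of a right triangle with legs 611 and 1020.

c² = a² + b² = 611² + 1020² = 373321 + 1040400 = 1413721
c = sqrt(1413721) = 1189

1189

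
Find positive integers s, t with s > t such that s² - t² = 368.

Factor: s² - t² = (s+t)(s-t) = 368.
We need two factors of 368 with the same parity.
Use s+t = 184 and s-t = 2 (product 184·2 = 368).
Adding: 2s = 186, so s = 93.
Subtracting: 2t = 182, so t = 91.
Check: 93² - 91² = 8649 - 8281 = 368 ✓

s = 93, t = 91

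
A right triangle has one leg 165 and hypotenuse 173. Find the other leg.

b² = c² - a² = 29929 - 27225 = 2704
b = 52

52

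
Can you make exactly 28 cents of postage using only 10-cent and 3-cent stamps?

We need non-negative x, y with 10x + 3y = 28.
gcd(10, 3) = 1 divides 28, so integer solutions exist.
Search for a non-negative one: x = 1 gives 3y = 28 - 10 = 18, so y = 6.
Check: 10·1 + 3·6 = 28 ✓

Yes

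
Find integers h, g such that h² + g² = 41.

We need to find integers h, g > 0 such that h² + g² = 41.
Trying h = 4: g² = 41 - 4² = 41 - 16 = 25
g = 5
Check: 4² + 5² = 16 + 25 = 41 ✓

41 = 4² + 5²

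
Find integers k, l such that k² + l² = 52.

We need to find integers k, l > 0 such that k² + l² = 52.
Trying k = 4: l² = 52 - 4² = 52 - 16 = 36
l = 6
Check: 4² + 6² = 16 + 36 = 52 ✓

52 = 4² + 6²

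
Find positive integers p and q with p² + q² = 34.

We need to find integers p, q > 0 such that p² + q² = 34.
Trying p = 3: q² = 34 - 3² = 34 - 9 = 25
q = 5
Check: 3² + 5² = 9 + 25 = 34 ✓

34 = 3² + 5²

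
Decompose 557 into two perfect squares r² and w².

We need to find integers r, w > 0 such that r² + w² = 557.
Trying r = 14: w² = 557 - 14² = 557 - 196 = 361
w = 19
Check: 14² + 19² = 196 + 361 = 557 ✓

557 = 14² + 19²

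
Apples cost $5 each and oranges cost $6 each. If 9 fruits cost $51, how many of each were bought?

Let a = apples, o = oranges.
a + o = 9
5a + 6o = 51
Substitute o = 9 - a:
5a + 6(9 - a) = 51
(5 - 6)a = 51 - 54
-1a = -3
a = 3, o = 9 - 3 = 6

Apples: 3, Oranges: 6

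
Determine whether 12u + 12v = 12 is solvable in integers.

Step 1: Compute gcd(12, 12).
gcd(12, 12) = 12

Step 2: Check divisibility.
Does 12 divide 12? 12 = 12 x 1, so yes.

By the theorem on linear Diophantine equations, 12u + 12v = 12 has integer solutions if and only if gcd(12, 12) divides 12. Since 12 | 12, solutions exist.

Yes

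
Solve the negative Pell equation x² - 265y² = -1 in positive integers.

We need x² = 265y² - 1. Try successive y:
y = 1: x² = 265·1² - 1 = 264, not a perfect square
y = 2: x² = 265·2² - 1 = 1059, not a perfect square
y = 3: x² = 265·3² - 1 = 2384, not a perfect square
...
y = 373: x² = 265·373² - 1 = 36869184 = 6072² ✓
Check: 6072² - 265·373² = 36869184 - 36869185 = -1 ✓

x = 6072, y = 373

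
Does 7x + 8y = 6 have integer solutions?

Step 1: Compute gcd(7, 8).
gcd(7, 8) = 1

Step 2: Check divisibility.
Does 1 divide 6? 6 = 1 x 6, so yes.

By the theorem on linear Diophantine equations, 7x + 8y = 6 has integer solutions if and only if gcd(7, 8) divides 6. Since 1 | 6, solutions exist.

Yes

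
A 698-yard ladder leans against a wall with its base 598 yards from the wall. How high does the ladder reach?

The ladder, wall, and ground form a right triangle with hypotenuse 698 and one leg 598.
By the Pythagorean theorem: h² = 698² - 598² = 487204 - 357604 = 129600
h = √129600 = 360 yards

360 yards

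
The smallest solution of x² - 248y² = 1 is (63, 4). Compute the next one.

Solutions to x² - Dy² = 1 are generated by powers of (x₀ + y₀√D).
The next solution satisfies x₁ + y₁√248 = (x₀ + y₀√248)², giving:
x₁ = x₀² + 248y₀² = 63² + 248·4² = 3969 + 3968 = 7937
y₁ = 2x₀y₀ = 2·63·4 = 504

Verify: 7937² - 248·504² = 62995969 - 62995968 = 1 ✓

x = 7937, y = 504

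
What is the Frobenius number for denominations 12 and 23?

For two coprime denominations a and b, the Frobenius number (largest value not representable as a non-negative combination) is ab - a - b.
Here gcd(12, 23) = 1, so they are coprime.
F(12, 23) = 12·23 - 12 - 23 = 276 - 35 = 241

241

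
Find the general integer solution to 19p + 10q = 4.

Step 1: Compute gcd(19, 10) = 1.
Since 1 divides 4, solutions exist.

Step 2: Find a particular solution using extended Euclidean algorithm.
We get p₀ = -4, q₀ = 8.
Check: 19*-4 + 10*8 = 4 = 4 ✓

Step 3: Write the general solution.
p = -4 + (10/1)t = -4 + 10t
q = 8 - (19/1)t = 8 - 19t
for any integer t.

p = -4 + 10t, q = 8 - 19t for integer t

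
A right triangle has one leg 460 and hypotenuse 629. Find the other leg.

a² = c² - b² = 395641 - 211600 = 184041
a = 429

429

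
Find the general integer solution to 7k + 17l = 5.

Step 1: Compute gcd(7, 17) = 1.
Since 1 divides 5, solutions exist.

Step 2: Find a particular solution using extended Euclidean algorithm.
We get k₀ = 25, l₀ = -10.
Check: 7*25 + 17*-10 = 5 = 5 ✓

Step 3: Write the general solution.
k = 25 + (17/1)t = 25 + 17t
l = -10 - (7/1)t = -10 - 7t
for any integer t.

k = 25 + 17t, l = -10 - 7t for integer t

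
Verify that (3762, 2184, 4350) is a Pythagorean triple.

Compute a² + b² = 3762² + 2184² = 14152644 + 4769856 = 18922500
Compute c² = 4350² = 18922500
Since 18922500 = 18922500, confirmed.

Yes, it is a Pythagorean triple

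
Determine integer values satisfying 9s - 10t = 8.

Step 1: Check solvability.
gcd(9, 10) = 1
Since 1 divides 8, solutions exist.

Step 2: Apply extended Euclidean algorithm to find gcd.
We find integers such that 9*x0 + 10*y0 = 1

Step 3: Scale the particular solution.
Multiply by 8/1 = 8:
s = -8, t = -8

Step 4: Verify.
9*(-8) - 10*(-8) = 8 = 8 ✓

s = -8, t = -8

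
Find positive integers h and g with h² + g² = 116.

We need to find integers h, g > 0 such that h² + g² = 116.
Trying h = 4: g² = 116 - 4² = 116 - 16 = 100
g = 10
Check: 4² + 10² = 16 + 100 = 116 ✓

116 = 4² + 10²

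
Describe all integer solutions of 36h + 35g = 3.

Step 1: Compute gcd(36, 35) = 1.
Since 1 divides 3, solutions exist.

Step 2: Find a particular solution using extended Euclidean algorithm.
We get h₀ = 3, g₀ = -3.
Check: 36*3 + 35*-3 = 3 = 3 ✓

Step 3: Write the general solution.
h = 3 + (35/1)t = 3 + 35t
g = -3 - (36/1)t = -3 - 36t
for any integer t.

h = 3 + 35t, g = -3 - 36t for integer t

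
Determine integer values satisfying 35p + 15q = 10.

Step 1: Check solvability.
gcd(35, 15) = 5
Since 5 divides 10, solutions exist.

Step 2: Apply extended Euclidean algorithm to find gcd.
We find integers such that 35*x0 + 15*y0 = 5

Step 3: Scale the particular solution.
Multiply by 10/5 = 2:
p = 2, q = -4

Step 4: Verify.
35*(2) + 15*(-4) = 10 = 10 ✓

p = 2, q = -4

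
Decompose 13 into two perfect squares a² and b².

We need to find integers a, b > 0 such that a² + b² = 13.
Trying a = 2: b² = 13 - 2² = 13 - 4 = 9
b = 3
Check: 2² + 3² = 4 + 9 = 13 ✓

13 = 2² + 3²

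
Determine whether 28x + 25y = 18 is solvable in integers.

Step 1: Compute gcd(28, 25).
gcd(28, 25) = 1

Step 2: Check divisibility.
Does 1 divide 18? 18 = 1 x 18, so yes.

By the theorem on linear Diophantine equations, 28x + 25y = 18 has integer solutions if and only if gcd(28, 25) divides 18. Since 1 | 18, solutions exist.

Yes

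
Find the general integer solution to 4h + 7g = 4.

Step 1: Compute gcd(4, 7) = 1.
Since 1 divides 4, solutions exist.

Step 2: Find a particular solution using extended Euclidean algorithm.
We get h₀ = 8, g₀ = -4.
Check: 4*8 + 7*-4 = 4 = 4 ✓

Step 3: Write the general solution.
h = 8 + (7/1)t = 8 + 7t
g = -4 - (4/1)t = -4 - 4t
for any integer t.

h = 8 + 7t, g = -4 - 4t for integer t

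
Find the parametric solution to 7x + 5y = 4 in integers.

Step 1: Compute gcd(7, 5) = 1.
Since 1 divides 4, solutions exist.

Step 2: Find a particular solution using extended Euclidean algorithm.
We get x₀ = -8, y₀ = 12.
Check: 7*-8 + 5*12 = 4 = 4 ✓

Step 3: Write the general solution.
x = -8 + (5/1)t = -8 + 5t
y = 12 - (7/1)t = 12 - 7t
for any integer t.

x = -8 + 5t, y = 12 - 7t for integer t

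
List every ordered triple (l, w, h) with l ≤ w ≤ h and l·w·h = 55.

Iterate l from 1 to ⌊55^(1/3)⌋. For each l dividing 55, iterate w ≥ l with w dividing 55/l, and set h = 55/(l·w).
Triples found (2): (1×1×55), (1×5×11)

(1×1×55), (1×5×11)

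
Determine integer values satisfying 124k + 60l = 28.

Step 1: Check solvability.
gcd(124, 60) = 4
Since 4 divides 28, solutions exist.

Step 2: Apply extended Euclidean algorithm to find gcd.
We find integers such that 124*x0 + 60*y0 = 4

Step 3: Scale the particular solution.
Multiply by 28/4 = 7:
k = 7, l = -14

Step 4: Verify.
124*(7) + 60*(-14) = 28 = 28 ✓

k = 7, l = -14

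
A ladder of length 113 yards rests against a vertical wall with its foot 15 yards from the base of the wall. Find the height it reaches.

The ladder, wall, and ground form a right triangle with hypotenuse 113 and one leg 15.
By the Pythagorean theorem: h² = 113² - 15² = 12769 - 225 = 12544
h = √12544 = 112 yards

112 yards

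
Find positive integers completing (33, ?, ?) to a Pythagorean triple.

We need the other leg and hypotenuse such that 33² + x² = c².
Take x = 544, c = 545: 33² + 544² = 1089 + 295936 = 297025 = 545² ✓
Triple: (33, 544, 545)

(33, 544, 545)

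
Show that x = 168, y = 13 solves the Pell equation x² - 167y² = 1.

Compute x² = 168² = 28224
Compute 167y² = 167·13² = 167·169 = 28223
x² - 167y² = 28224 - 28223 = 1
Since this equals 1, (168, 13) is a solution.

Yes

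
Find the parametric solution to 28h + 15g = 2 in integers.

Step 1: Compute gcd(28, 15) = 1.
Since 1 divides 2, solutions exist.

Step 2: Find a particular solution using extended Euclidean algorithm.
We get h₀ = 14, g₀ = -26.
Check: 28*14 + 15*-26 = 2 = 2 ✓

Step 3: Write the general solution.
h = 14 + (15/1)t = 14 + 15t
g = -26 - (28/1)t = -26 - 28t
for any integer t.

h = 14 + 15t, g = -26 - 28t for integer t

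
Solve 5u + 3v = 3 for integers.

Step 1: Check solvability.
gcd(5, 3) = 1
Since 1 divides 3, solutions exist.

Step 2: Apply extended Euclidean algorithm to find gcd.
We find integers such that 5*x0 + 3*y0 = 1

Step 3: Scale the particular solution.
Multiply by 3/1 = 3:
u = -3, v = 6

Step 4: Verify.
5*(-3) + 3*(6) = 3 = 3 ✓

u = -3, v = 6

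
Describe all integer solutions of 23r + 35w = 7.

Step 1: Compute gcd(23, 35) = 1.
Since 1 divides 7, solutions exist.

Step 2: Find a particular solution using extended Euclidean algorithm.
We get r₀ = -21, w₀ = 14.
Check: 23*-21 + 35*14 = 7 = 7 ✓

Step 3: Write the general solution.
r = -21 + (35/1)t = -21 + 35t
w = 14 - (23/1)t = 14 - 23t
for any integer t.

r = -21 + 35t, w = 14 - 23t for integer t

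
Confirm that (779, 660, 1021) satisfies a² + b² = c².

Compute a² + b² = 779² + 660² = 606841 + 435600 = 1042441
Compute c² = 1021² = 1042441
Since 1042441 = 1042441, confirmed.

Yes, it is a Pythagorean triple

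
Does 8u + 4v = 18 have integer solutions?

Step 1: Compute gcd(8, 4).
gcd(8, 4) = 4

Step 2: Check divisibility.
Does 4 divide 18? 18 = 4 x 4 + 2, so no.

By the theorem on linear Diophantine equations, 8u + 4v = 18 has integer solutions if and only if gcd(8, 4) divides 18. Since 4 does not divide 18, no solutions exist.

No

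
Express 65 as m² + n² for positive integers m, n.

We need to find integers m, n > 0 such that m² + n² = 65.
Trying m = 1: n² = 65 - 1² = 65 - 1 = 64
n = 8
Check: 1² + 8² = 1 + 64 = 65 ✓

65 = 1² + 8²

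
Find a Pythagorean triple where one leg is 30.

We need the other leg and hypotenuse such that 30² + x² = c².
Take x = 16, c = 34: 30² + 16² = 900 + 256 = 1156 = 34² ✓
Triple: (30, 16, 34)

(30, 16, 34)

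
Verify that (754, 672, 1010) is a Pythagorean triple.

Compute a² + b² = 754² + 672² = 568516 + 451584 = 1020100
Compute c² = 1010² = 1020100
Since 1020100 = 1020100, confirmed.

Yes, it is a Pythagorean triple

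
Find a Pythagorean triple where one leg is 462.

We need the other leg and hypotenuse such that 462² + x² = c².
Take x = 320, c = 562: 462² + 320² = 213444 + 102400 = 315844 = 562² ✓
Triple: (462, 320, 562)

(462, 320, 562)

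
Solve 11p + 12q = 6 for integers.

Step 1: Check solvability.
gcd(11, 12) = 1
Since 1 divides 6, solutions exist.

Step 2: Apply extended Euclidean algorithm to find gcd.
We find integers such that 11*x0 + 12*y0 = 1

Step 3: Scale the particular solution.
Multiply by 6/1 = 6:
p = -6, q = 6

Step 4: Verify.
11*(-6) + 12*(6) = 6 = 6 ✓

p = -6, q = 6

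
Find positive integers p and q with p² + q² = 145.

We need to find integers p, q > 0 such that p² + q² = 145.
Trying p = 1: q² = 145 - 1² = 145 - 1 = 144
q = 12
Check: 1² + 12² = 1 + 144 = 145 ✓

145 = 1² + 12²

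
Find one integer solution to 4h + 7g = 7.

Step 1: Check solvability.
gcd(4, 7) = 1
Since 1 divides 7, solutions exist.

Step 2: Apply extended Euclidean algorithm to find gcd.
We find integers such that 4*x0 + 7*y0 = 1

Step 3: Scale the particular solution.
Multiply by 7/1 = 7:
h = 14, g = -7

Step 4: Verify.
4*(14) + 7*(-7) = 7 = 7 ✓

h = 14, g = -7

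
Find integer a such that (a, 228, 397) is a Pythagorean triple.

a² = c² - b² = 397² - 228² = 157609 - 51984 = 105625
a = sqrt(105625) = 325

325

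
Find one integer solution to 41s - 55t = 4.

Step 1: Check solvability.
gcd(41, 55) = 1
Since 1 divides 4, solutions exist.

Step 2: Apply extended Euclidean algorithm to find gcd.
We find integers such that 41*x0 + 55*y0 = 1

Step 3: Scale the particular solution.
Multiply by 4/1 = 4:
s = -16, t = -12

Step 4: Verify.
41*(-16) - 55*(-12) = 4 = 4 ✓

s = -16, t = -12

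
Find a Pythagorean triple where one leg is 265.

We need the other leg and hypotenuse such that 265² + x² = c².
Take x = 1392, c = 1417: 265² + 1392² = 70225 + 1937664 = 2007889 = 1417² ✓
Triple: (265, 1392, 1417)

(265, 1392, 1417)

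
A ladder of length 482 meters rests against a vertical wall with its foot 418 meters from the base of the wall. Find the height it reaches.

The ladder, wall, and ground form a right triangle with hypotenuse 482 and one leg 418.
By the Pythagorean theorem: h² = 482² - 418² = 232324 - 174724 = 57600
h = √57600 = 240 meters

240 meters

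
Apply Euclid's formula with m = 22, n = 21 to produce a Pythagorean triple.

a = m² - n² = 22² - 21² = 484 - 441 = 43
b = 2mn = 2·22·21 = 924
c = m² + n² = 484 + 441 = 925
Verify: 43² + 924² = 1849 + 853776 = 855625 = 925² ✓

(43, 924, 925)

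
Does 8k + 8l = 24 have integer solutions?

Step 1: Compute gcd(8, 8).
gcd(8, 8) = 8

Step 2: Check divisibility.
Does 8 divide 24? 24 = 8 x 3, so yes.

By the theorem on linear Diophantine equations, 8k + 8l = 24 has integer solutions if and only if gcd(8, 8) divides 24. Since 8 | 24, solutions exist.

Yes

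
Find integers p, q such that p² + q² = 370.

We need to find integers p, q > 0 such that p² + q² = 370.
Trying p = 3: q² = 370 - 3² = 370 - 9 = 361
q = 19
Check: 3² + 19² = 9 + 361 = 370 ✓

370 = 3² + 19²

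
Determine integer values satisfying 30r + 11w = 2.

Step 1: Check solvability.
gcd(30, 11) = 1
Since 1 divides 2, solutions exist.

Step 2: Apply extended Euclidean algorithm to find gcd.
We find integers such that 30*x0 + 11*y0 = 1

Step 3: Scale the particular solution.
Multiply by 2/1 = 2:
r = -8, w = 22

Step 4: Verify.
30*(-8) + 11*(22) = 2 = 2 ✓

r = -8, w = 22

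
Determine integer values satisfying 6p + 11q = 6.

Step 1: Check solvability.
gcd(6, 11) = 1
Since 1 divides 6, solutions exist.

Step 2: Apply extended Euclidean algorithm to find gcd.
We find integers such that 6*x0 + 11*y0 = 1

Step 3: Scale the particular solution.
Multiply by 6/1 = 6:
p = 12, q = -6

Step 4: Verify.
6*(12) + 11*(-6) = 6 = 6 ✓

p = 12, q = -6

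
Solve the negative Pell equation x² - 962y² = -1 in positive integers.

We need x² = 962y² - 1. Try successive y:
y = 1: x² = 962·1² - 1 = 961 = 31² ✓
Check: 31² - 962·1² = 961 - 962 = -1 ✓

x = 31, y = 1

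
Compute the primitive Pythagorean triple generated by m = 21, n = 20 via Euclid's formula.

a = m² - n² = 441 - 400 = 41
b = 2mn = 2·21·20 = 840
c = m² + n² = 441 + 400 = 841
Verify: 41² + 840² = 1681 + 705600 = 707281 = 841² ✓

(41, 840, 841)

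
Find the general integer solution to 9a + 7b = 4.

Step 1: Compute gcd(9, 7) = 1.
Since 1 divides 4, solutions exist.

Step 2: Find a particular solution using extended Euclidean algorithm.
We get a₀ = -12, b₀ = 16.
Check: 9*-12 + 7*16 = 4 = 4 ✓

Step 3: Write the general solution.
a = -12 + (7/1)t = -12 + 7t
b = 16 - (9/1)t = 16 - 9t
for any integer t.

a = -12 + 7t, b = 16 - 9t for integer t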